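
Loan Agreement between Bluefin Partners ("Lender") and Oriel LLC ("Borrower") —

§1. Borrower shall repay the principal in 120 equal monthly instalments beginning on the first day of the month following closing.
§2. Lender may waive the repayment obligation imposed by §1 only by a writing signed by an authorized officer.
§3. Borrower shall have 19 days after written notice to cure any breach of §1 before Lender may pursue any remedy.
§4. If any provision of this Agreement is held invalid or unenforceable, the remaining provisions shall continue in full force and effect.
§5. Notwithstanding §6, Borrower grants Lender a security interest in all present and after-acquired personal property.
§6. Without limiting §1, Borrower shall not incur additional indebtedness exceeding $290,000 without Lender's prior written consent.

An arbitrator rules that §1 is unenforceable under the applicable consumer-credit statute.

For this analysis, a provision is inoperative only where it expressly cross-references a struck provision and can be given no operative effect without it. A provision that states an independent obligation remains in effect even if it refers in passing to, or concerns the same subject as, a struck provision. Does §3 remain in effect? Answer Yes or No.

No

§1 is struck. §2 has no operative effect of its own apart from §1 and is therefore inoperative. §3 has no operative effect of its own apart from §1 and is therefore inoperative. §6 mentions §1 but its own obligation stands independently of §1, so §6 is not affected. Under the severability clause in §4, the remaining provisions continue in force. The provisions still in force are §4, §5, and §6. §3 is among the inoperative provisions, so the answer is no.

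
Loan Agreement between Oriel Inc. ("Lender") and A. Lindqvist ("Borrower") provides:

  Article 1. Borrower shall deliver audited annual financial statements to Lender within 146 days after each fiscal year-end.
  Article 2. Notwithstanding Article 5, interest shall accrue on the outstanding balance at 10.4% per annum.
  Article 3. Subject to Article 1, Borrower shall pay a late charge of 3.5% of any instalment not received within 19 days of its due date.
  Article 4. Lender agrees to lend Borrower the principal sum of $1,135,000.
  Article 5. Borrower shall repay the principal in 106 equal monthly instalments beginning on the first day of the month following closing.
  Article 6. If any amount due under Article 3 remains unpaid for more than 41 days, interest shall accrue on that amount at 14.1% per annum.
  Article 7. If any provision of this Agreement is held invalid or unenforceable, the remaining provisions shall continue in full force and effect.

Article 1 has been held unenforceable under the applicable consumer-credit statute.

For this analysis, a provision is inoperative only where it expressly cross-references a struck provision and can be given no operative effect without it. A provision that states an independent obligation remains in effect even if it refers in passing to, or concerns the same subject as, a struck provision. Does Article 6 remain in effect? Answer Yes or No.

Yes

Article 1 is struck. Article 3 mentions Article 1 but its own obligation stands independently of Article 1, so Article 3 is not affected. Nothing else in the Agreement is defined by reference to Article 1. Article 7 is a severability clause and preserves every provision that can still be given independent effect. Article 2, Article 3, Article 4, Article 5, Article 6, and Article 7 remain in effect. Article 6 is among the surviving provisions, so the answer is yes.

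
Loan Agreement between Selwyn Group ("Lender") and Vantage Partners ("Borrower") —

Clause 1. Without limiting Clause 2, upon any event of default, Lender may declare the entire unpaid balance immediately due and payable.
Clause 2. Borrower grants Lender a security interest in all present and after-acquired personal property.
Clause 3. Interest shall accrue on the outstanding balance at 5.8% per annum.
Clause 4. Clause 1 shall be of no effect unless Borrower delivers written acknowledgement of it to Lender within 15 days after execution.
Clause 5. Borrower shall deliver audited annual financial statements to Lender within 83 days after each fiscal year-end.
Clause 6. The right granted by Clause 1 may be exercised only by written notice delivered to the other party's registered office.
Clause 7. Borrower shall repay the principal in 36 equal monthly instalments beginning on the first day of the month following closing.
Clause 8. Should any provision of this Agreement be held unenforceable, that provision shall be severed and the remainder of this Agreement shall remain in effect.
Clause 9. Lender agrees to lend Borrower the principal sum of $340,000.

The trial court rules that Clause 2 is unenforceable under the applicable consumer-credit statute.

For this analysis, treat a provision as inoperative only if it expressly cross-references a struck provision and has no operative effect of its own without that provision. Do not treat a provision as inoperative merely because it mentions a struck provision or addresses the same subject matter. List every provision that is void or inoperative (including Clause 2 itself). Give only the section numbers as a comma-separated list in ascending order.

2

Clause 2 is struck. Clause 1 mentions Clause 2 but its own obligation stands independently of Clause 2, so Clause 1 is not affected. Nothing else in the Agreement is defined by reference to Clause 2. Under the severability clause in Clause 8, the remaining provisions continue in force. Clause 1, Clause 3, Clause 4, Clause 5, Clause 6, Clause 7, Clause 8, and Clause 9 remain in effect.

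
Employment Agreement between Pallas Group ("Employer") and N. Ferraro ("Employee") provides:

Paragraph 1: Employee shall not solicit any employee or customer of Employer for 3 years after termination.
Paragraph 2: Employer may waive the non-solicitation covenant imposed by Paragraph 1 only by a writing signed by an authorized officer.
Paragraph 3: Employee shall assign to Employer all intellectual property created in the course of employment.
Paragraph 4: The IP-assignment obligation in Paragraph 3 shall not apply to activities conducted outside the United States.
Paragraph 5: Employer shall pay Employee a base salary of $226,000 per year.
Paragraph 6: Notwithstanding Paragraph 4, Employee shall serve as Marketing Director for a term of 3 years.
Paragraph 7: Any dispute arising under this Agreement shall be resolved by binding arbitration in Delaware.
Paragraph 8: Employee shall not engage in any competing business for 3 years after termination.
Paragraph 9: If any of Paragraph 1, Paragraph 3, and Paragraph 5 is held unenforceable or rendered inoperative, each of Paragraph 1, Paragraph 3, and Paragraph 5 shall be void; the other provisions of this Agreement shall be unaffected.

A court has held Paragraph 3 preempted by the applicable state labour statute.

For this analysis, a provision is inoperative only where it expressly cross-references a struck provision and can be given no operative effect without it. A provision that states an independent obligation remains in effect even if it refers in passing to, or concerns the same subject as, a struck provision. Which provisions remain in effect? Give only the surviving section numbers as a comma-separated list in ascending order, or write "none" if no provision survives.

6, 7, 8, 9

Paragraph 3 is struck. The whole of Paragraph 4 is the carve-out from the IP-assignment obligation, defined by reference to Paragraph 3, so Paragraph 4 cannot stand once Paragraph 3 is removed. Paragraph 6 mentions Paragraph 4 but its own obligation stands independently of Paragraph 4, so Paragraph 6 is not affected. Paragraph 9 declares Paragraph 1, Paragraph 3, and Paragraph 5 mutually dependent; since one of them has fallen, all of them are of no effect. That brings down Paragraph 1 and Paragraph 5 as well. Paragraph 2 in turn depends solely on a provision now struck and likewise falls. The remainder continues in force under Paragraph 9. That leaves Paragraph 6, Paragraph 7, Paragraph 8, and Paragraph 9 in effect.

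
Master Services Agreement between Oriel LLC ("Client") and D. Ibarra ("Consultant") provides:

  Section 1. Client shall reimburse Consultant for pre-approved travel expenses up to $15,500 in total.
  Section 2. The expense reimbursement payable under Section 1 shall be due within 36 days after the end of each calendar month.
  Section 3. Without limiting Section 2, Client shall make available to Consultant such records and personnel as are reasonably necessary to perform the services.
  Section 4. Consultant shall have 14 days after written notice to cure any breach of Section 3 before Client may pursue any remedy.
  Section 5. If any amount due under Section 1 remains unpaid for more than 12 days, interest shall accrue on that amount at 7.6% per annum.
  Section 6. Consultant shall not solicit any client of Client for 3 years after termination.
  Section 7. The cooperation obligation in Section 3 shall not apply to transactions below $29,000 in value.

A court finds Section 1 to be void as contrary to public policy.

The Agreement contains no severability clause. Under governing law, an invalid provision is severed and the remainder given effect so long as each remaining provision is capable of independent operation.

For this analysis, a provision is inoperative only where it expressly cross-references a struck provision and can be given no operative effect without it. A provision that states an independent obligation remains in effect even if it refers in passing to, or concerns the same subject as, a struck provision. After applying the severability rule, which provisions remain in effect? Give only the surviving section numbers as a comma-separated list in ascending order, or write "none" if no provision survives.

3, 4, 6, 7

Section 1 is struck. Section 2 has no operative effect of its own apart from Section 1 and is therefore inoperative. Section 5 operates only by reference to Section 1, so it falls with Section 1. Section 3 mentions Section 2 but its own obligation stands independently of Section 2, so Section 3 is not affected. With no severability clause, the stated default rule severs what cannot stand and enforces each remaining provision that can operate on its own. Section 3, Section 4, Section 6, and Section 7 remain in effect.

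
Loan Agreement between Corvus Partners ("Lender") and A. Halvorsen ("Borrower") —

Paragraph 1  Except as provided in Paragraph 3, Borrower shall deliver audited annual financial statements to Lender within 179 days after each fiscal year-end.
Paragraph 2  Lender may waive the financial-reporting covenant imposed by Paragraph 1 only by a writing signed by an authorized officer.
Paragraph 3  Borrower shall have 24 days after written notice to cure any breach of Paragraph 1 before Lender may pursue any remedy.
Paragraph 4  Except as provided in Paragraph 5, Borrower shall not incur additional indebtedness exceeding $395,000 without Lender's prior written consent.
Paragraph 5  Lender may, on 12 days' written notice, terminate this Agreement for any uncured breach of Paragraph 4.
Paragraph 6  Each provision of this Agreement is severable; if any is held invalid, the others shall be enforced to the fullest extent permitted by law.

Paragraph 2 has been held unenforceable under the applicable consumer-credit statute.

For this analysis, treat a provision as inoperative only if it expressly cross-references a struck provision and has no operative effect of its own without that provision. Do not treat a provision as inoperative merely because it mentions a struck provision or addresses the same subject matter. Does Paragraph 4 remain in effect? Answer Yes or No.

Paragraph 2 is struck. No other provision's operative terms depend on Paragraph 2. Under the severability clause in Paragraph 6, the remaining provisions continue in force. The provisions still in force are Paragraph 1, Paragraph 3, Paragraph 4, Paragraph 5, and Paragraph 6. Paragraph 4 is among the surviving provisions, so the answer is yes.

Yes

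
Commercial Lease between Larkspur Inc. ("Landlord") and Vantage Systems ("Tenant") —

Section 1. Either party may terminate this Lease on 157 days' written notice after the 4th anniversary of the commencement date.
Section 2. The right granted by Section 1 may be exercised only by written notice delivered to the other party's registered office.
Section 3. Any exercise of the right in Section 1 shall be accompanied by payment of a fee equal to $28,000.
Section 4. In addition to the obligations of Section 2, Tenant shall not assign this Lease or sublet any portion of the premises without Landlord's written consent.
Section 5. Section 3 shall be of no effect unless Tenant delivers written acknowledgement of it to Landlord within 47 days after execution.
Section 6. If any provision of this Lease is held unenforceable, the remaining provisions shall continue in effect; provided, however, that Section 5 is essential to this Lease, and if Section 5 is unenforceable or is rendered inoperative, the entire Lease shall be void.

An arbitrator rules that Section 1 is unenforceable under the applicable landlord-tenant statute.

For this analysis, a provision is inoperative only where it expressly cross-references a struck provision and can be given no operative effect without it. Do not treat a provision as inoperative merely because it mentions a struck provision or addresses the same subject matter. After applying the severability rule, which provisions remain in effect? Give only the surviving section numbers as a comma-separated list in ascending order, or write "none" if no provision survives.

Section 1 is struck. Section 2 merely fixes the notice requirement for Section 1; with Section 1 gone it has nothing to operate on and falls away. The only function of Section 3 is the exercise fee for Section 1, so it cannot stand once Section 1 is removed. Section 5 operates only by reference to Section 3, so it falls with Section 3. Section 6 makes Section 5 an essential term, and Section 5 has been rendered inoperative by the cascade; under Section 6, the entire Lease is therefore void. No provision of the Lease survives.

none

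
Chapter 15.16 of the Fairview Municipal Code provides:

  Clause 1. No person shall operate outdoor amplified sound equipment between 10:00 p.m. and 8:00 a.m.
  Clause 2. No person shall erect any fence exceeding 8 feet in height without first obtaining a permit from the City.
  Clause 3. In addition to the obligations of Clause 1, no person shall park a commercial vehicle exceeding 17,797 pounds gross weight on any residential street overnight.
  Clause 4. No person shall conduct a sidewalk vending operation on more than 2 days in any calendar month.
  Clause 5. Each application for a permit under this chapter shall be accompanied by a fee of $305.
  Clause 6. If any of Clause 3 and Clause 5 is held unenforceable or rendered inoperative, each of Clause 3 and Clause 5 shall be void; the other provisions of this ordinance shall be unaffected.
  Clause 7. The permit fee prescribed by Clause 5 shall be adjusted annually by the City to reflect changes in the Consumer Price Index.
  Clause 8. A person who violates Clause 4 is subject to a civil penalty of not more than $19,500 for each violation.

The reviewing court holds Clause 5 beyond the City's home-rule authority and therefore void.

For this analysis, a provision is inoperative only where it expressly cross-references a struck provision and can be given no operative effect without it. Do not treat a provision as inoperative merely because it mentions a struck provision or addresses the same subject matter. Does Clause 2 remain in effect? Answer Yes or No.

Clause 5 is struck. Clause 7 has no operative effect of its own apart from Clause 5 and is therefore inoperative. Clause 6 declares Clause 3 and Clause 5 mutually dependent; since one of them has fallen, all of them are of no effect. That brings down Clause 3 as well. The remainder continues in force under Clause 6. The provisions still in force are Clause 1, Clause 2, Clause 4, Clause 6, and Clause 8. Clause 2 is among the surviving provisions, so the answer is yes.

Yes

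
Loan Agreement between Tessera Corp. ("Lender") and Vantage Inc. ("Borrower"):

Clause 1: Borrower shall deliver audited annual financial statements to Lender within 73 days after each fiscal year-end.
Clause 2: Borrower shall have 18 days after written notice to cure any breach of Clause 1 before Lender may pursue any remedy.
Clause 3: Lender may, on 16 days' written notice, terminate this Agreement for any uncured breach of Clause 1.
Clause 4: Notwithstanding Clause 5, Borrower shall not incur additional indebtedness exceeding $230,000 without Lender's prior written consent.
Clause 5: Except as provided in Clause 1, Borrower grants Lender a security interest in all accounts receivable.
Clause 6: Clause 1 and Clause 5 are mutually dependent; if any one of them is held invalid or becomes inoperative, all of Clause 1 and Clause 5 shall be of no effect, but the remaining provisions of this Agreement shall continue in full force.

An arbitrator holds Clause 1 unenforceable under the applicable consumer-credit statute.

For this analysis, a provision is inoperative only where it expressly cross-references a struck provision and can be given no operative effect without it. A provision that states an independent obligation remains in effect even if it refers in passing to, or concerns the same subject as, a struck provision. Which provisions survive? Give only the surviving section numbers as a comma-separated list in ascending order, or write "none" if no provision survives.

Clause 1 is struck. Clause 2 has no operative effect of its own apart from Clause 1 and is therefore inoperative. Clause 3 merely fixes the termination right for breach of Clause 1; with Clause 1 gone it has nothing to operate on and falls away. Although Clause 4 refers to Clause 5, its operative terms do not depend on Clause 5, so it remains in effect. Clause 6 declares Clause 1 and Clause 5 mutually dependent; since one of them has fallen, all of them are of no effect. That brings down Clause 5 as well. The remainder continues in force under Clause 6. Clause 4 and Clause 6 remain in effect.

4, 6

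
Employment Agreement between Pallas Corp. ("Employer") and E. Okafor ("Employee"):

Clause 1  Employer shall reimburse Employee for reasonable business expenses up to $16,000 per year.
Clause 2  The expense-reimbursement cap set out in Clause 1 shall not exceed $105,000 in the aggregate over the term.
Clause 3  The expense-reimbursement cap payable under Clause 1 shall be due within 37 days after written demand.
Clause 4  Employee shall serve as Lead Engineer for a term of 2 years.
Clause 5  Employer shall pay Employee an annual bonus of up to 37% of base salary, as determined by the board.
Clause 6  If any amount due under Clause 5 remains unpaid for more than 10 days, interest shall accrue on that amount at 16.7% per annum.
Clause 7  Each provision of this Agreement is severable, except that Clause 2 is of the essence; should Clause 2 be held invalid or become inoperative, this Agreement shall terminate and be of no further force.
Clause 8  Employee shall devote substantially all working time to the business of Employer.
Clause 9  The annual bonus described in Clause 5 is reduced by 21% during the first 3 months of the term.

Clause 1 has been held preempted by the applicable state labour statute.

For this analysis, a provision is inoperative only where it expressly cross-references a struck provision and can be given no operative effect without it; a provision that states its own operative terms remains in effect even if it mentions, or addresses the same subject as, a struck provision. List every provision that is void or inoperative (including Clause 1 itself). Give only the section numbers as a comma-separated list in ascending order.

Clause 1 is struck. The whole of Clause 2 is the aggregate cap on the expense-reimbursement cap, defined by reference to Clause 1, so Clause 2 cannot stand once Clause 1 is removed. Clause 3 does nothing except set the payment deadline for the expense-reimbursement cap by reference to Clause 1; with Clause 1 gone it has no independent effect and is inoperative. Clause 7 makes Clause 2 an essential term, and Clause 2 has been rendered inoperative by the cascade; under Clause 7, the entire Agreement is therefore void. No provision of the Agreement survives.

1, 2, 3, 4, 5, 6, 7, 8, 9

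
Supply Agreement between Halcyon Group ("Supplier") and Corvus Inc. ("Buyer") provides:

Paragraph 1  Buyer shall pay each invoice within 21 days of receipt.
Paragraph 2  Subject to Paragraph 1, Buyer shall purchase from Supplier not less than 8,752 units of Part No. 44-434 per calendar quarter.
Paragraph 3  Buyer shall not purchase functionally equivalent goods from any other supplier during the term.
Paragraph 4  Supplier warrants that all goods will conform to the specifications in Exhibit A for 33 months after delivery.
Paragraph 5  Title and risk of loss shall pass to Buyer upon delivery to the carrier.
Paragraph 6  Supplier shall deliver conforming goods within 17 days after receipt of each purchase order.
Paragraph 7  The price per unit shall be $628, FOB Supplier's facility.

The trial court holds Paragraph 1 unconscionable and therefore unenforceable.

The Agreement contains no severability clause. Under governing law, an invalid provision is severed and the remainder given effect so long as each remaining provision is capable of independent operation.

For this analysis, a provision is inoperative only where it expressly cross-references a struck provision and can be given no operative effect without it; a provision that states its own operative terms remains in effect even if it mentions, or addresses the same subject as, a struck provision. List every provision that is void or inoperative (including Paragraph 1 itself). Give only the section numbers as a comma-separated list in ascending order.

Paragraph 1 is struck. Although Paragraph 2 refers to Paragraph 1, its operative terms do not depend on Paragraph 1, so it remains in effect. No other provision's operative terms depend on Paragraph 1. With no severability clause, the stated default rule severs what cannot stand and enforces each remaining provision that can operate on its own. Paragraph 2, Paragraph 3, Paragraph 4, Paragraph 5, Paragraph 6, and Paragraph 7 remain in effect.

1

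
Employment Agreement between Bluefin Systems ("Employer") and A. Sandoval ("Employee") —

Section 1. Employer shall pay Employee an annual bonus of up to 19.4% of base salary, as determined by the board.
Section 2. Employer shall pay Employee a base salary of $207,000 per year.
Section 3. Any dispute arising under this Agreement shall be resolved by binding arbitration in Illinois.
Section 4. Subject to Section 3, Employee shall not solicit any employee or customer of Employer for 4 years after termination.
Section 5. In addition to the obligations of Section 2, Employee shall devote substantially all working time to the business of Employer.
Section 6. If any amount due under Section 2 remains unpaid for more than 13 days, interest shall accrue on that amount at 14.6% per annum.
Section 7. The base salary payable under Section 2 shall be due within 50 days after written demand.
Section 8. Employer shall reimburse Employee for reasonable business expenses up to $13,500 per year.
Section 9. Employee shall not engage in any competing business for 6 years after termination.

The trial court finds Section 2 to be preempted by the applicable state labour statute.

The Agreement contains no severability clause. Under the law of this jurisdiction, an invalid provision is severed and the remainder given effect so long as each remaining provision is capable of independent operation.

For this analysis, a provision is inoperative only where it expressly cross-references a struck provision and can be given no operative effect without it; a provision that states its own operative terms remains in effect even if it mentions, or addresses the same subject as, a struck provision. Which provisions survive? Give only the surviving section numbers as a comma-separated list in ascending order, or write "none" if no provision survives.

1, 3, 4, 5, 8, 9

Section 2 is struck. Section 6 operates only by reference to Section 2, so it falls with Section 2. Section 7 has no operative effect of its own apart from Section 2 and is therefore inoperative. Although Section 5 refers to Section 2, its operative terms do not depend on Section 2, so it remains in effect. Under the stated default rule, only provisions that cannot operate independently fall away; the rest are enforced. The provisions still in force are Section 1, Section 3, Section 4, Section 5, Section 8, and Section 9.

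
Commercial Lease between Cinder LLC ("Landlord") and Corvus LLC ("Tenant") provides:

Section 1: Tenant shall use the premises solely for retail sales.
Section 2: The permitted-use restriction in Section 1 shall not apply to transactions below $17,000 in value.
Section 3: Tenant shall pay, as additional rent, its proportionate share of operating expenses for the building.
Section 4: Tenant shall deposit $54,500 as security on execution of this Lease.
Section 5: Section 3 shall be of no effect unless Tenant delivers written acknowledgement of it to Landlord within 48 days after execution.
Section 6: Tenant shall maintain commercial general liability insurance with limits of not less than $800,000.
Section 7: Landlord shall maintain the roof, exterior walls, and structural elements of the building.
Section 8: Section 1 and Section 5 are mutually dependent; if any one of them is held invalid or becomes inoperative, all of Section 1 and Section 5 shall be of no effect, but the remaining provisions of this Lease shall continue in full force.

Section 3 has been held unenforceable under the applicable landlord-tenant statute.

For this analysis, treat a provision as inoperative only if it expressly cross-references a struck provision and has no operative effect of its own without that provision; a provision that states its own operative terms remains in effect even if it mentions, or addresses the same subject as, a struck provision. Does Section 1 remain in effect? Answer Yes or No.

No

Section 3 is struck. Section 5 has no operative effect of its own apart from Section 3 and is therefore inoperative. Section 8 declares Section 1 and Section 5 mutually dependent; since one of them has fallen, all of them are of no effect. That brings down Section 1 as well. Section 2 in turn depends solely on a provision now struck and likewise falls. The remainder continues in force under Section 8. The provisions still in force are Section 4, Section 6, Section 7, and Section 8. Section 1 is among the inoperative provisions, so the answer is no.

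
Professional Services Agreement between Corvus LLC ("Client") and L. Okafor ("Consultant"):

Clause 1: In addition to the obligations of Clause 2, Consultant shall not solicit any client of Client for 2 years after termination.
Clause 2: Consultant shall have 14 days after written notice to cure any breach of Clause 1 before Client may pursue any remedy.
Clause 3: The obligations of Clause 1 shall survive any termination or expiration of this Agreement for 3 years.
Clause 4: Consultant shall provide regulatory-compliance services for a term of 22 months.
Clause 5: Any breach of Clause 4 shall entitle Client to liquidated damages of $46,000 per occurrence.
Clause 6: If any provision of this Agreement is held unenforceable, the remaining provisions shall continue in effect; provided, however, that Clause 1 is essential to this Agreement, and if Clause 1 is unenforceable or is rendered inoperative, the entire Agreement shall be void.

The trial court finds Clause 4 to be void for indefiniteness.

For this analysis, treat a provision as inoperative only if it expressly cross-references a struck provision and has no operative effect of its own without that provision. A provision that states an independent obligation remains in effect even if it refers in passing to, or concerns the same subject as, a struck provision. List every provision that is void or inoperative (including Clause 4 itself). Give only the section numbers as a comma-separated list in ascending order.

4, 5

Clause 4 is struck. Clause 5 operates only by reference to Clause 4, so it falls with Clause 4. Clause 6 makes Clause 1 an essential term, but Clause 1 is unaffected, so the severability proviso in Clause 6 preserves the remaining provisions. That leaves Clause 1, Clause 2, Clause 3, and Clause 6 in effect.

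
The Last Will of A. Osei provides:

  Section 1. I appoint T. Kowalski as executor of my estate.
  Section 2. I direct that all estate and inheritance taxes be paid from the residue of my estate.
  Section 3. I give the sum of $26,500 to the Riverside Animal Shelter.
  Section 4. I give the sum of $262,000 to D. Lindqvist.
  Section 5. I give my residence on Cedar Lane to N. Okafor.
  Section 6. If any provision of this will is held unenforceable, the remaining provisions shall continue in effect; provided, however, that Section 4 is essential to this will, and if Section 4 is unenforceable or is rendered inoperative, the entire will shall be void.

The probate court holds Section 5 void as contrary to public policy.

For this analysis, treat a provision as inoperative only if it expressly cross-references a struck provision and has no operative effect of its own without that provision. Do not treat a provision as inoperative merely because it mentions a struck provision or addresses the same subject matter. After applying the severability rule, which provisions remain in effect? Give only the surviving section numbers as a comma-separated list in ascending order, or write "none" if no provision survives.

1, 2, 3, 4, 6

Section 5 is struck. No other provision's operative terms depend on Section 5. Section 6 makes Section 4 an essential term, but Section 4 is unaffected, so the severability proviso in Section 6 preserves the remaining provisions. The provisions still in force are Section 1, Section 2, Section 3, Section 4, and Section 6.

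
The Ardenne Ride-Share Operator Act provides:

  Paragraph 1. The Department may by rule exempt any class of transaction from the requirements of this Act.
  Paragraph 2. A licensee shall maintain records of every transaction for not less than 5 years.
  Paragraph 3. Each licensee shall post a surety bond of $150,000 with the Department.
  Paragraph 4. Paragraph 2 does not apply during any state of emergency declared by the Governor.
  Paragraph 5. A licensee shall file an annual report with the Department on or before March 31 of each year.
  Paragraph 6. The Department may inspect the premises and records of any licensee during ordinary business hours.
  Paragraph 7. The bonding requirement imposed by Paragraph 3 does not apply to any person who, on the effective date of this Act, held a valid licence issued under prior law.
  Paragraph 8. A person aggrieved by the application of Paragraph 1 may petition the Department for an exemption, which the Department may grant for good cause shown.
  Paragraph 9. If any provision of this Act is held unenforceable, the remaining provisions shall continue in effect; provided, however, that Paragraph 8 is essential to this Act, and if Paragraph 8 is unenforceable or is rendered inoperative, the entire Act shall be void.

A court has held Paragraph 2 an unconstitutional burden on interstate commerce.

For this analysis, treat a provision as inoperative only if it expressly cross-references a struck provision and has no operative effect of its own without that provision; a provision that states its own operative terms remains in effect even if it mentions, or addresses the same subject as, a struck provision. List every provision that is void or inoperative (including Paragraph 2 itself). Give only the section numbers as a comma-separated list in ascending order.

2, 4

Paragraph 2 is struck. Paragraph 4 operates only by reference to Paragraph 2, so it falls with Paragraph 2. Paragraph 9 makes Paragraph 8 an essential term, but Paragraph 8 is unaffected, so the severability proviso in Paragraph 9 preserves the remaining provisions. The provisions still in force are Paragraph 1, Paragraph 3, Paragraph 5, Paragraph 6, Paragraph 7, Paragraph 8, and Paragraph 9.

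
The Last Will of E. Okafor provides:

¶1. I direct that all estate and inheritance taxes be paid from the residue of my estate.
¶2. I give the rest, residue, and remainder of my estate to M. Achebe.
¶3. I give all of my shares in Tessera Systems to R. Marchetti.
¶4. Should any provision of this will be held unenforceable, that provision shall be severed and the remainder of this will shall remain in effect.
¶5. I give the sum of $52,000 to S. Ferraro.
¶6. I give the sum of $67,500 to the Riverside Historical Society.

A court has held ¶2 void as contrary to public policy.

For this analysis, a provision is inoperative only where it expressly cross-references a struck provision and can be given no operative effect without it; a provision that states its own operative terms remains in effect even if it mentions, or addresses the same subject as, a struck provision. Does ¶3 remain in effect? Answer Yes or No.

Yes

¶2 is struck. Nothing else in the will is defined by reference to ¶2. ¶4 is a severability clause and preserves every provision that can still be given independent effect. That leaves ¶1, ¶3, ¶4, ¶5, and ¶6 in effect. ¶3 is among the surviving provisions, so the answer is yes.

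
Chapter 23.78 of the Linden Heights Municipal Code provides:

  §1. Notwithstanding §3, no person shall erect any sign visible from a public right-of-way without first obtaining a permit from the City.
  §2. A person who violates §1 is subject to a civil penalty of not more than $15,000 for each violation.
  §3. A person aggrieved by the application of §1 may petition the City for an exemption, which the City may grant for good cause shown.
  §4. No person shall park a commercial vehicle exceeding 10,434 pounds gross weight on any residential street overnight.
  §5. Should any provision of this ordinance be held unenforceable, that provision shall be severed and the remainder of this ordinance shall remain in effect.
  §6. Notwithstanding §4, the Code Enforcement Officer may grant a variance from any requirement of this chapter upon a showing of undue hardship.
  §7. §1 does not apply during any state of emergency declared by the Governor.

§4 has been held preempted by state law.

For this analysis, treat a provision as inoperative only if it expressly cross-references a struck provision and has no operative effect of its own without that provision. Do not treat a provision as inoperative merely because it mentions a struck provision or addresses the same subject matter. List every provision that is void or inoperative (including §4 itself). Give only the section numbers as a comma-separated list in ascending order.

§4 is struck. Although §6 refers to §4, its operative terms do not depend on §4, so it remains in effect. Nothing else in the ordinance is defined by reference to §4. §5 is a severability clause and preserves every provision that can still be given independent effect. §1, §2, §3, §5, §6, and §7 remain in effect.

4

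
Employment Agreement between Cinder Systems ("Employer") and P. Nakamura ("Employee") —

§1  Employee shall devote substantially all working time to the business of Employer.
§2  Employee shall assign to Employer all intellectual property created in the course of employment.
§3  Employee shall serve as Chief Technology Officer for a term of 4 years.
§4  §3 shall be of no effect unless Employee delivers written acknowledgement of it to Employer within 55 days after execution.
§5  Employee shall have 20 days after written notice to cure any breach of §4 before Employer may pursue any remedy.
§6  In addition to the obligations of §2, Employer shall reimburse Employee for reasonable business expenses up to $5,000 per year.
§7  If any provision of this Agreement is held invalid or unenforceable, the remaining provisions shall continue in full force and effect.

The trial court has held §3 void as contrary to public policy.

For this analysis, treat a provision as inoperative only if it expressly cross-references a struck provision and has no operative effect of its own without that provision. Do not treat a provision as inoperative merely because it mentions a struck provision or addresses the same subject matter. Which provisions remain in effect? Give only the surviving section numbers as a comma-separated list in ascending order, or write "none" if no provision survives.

1, 2, 6, 7

§3 is struck. §4 operates only by reference to §3, so it falls with §3. §5 has no operative effect of its own apart from §4 and is therefore inoperative. §7 is a severability clause and preserves every provision that can still be given independent effect. §1, §2, §6, and §7 remain in effect.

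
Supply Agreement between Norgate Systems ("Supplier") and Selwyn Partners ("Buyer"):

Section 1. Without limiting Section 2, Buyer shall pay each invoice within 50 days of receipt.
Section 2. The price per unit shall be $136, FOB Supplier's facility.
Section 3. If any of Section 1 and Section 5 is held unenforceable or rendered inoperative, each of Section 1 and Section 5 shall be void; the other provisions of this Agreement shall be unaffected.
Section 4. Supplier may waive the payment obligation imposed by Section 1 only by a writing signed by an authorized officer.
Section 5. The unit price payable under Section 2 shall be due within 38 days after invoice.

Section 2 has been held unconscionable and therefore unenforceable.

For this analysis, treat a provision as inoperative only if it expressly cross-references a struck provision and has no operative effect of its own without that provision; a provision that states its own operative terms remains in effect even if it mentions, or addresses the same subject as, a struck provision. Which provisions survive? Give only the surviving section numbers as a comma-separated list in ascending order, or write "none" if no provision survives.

Section 2 is struck. The whole of Section 5 is the payment deadline for the unit price, defined by reference to Section 2, so Section 5 cannot stand once Section 2 is removed. Section 3 declares Section 1 and Section 5 mutually dependent; since one of them has fallen, all of them are of no effect. That brings down Section 1 as well. Section 4 in turn depends solely on a provision now struck and likewise falls. The remainder continues in force under Section 3. Only Section 3 remains in effect.

3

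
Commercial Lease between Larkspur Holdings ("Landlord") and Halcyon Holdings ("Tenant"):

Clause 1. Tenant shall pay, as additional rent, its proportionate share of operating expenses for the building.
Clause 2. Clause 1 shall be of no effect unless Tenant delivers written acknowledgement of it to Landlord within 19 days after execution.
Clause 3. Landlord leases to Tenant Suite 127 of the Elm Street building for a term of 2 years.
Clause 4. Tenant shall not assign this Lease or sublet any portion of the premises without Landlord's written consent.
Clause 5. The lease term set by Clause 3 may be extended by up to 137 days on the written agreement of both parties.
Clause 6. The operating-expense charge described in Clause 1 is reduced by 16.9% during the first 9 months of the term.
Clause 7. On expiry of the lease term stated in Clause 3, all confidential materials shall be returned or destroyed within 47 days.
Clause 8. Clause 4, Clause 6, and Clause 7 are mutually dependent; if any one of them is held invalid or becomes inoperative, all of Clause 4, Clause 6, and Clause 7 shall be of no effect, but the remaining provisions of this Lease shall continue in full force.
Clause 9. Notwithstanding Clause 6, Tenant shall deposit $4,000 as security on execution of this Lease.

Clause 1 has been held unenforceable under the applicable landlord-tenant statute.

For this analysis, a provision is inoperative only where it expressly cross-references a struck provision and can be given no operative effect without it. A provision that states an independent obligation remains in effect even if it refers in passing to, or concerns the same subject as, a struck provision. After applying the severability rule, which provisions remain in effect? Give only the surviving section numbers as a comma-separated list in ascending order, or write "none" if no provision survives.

3, 5, 8, 9

Clause 1 is struck. Clause 2 operates only by reference to Clause 1, so it falls with Clause 1. The whole of Clause 6 is the introductory reduction to the operating-expense charge, defined by reference to Clause 1, so Clause 6 cannot stand once Clause 1 is removed. Although Clause 9 refers to Clause 6, its operative terms do not depend on Clause 6, so it remains in effect. Clause 8 declares Clause 4, Clause 6, and Clause 7 mutually dependent; since one of them has fallen, all of them are of no effect. That brings down Clause 4 and Clause 7 as well. The remainder continues in force under Clause 8. Clause 3, Clause 5, Clause 8, and Clause 9 remain in effect.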